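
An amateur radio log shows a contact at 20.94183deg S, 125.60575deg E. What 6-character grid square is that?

Shift to the Maidenhead origin (180°W, 90°S): lon 305.6058, lat 69.0582.
Field: lon ⌊305.6058/20⌋ = 15 → P; lat ⌊69.0582/10⌋ = 6 → G.
Square: lon ⌊5.6058/2⌋ = 2; lat ⌊9.0582/1⌋ = 9.
Subsquare: lon ⌊1.6058/0.0833333⌋ = 19 → t; lat ⌊0.0582/0.0416667⌋ = 1 → b.

PG29tb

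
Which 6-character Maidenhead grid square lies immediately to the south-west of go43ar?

GO33xq

Longitude subsquare a = 0; −1 → -1, wraps to 23 = x, carry into square.
Longitude square 4; −1 → 3.
Latitude subsquare r = 17; −1 → 16 = q.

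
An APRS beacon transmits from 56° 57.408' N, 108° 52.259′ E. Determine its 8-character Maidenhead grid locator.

Offset from 180°W / 90°S: lon 288.87098°, lat 146.95680°.
Field (20°×10°, letters A–R): lon ⌊288.87098/20⌋ = 14 → O; lat ⌊146.95680/10⌋ = 14 → O.
Square (2°×1°, digits 0–9): lon ⌊8.87098/2⌋ = 4; lat ⌊6.95680/1⌋ = 6.
Subsquare (5′×2.5′, letters a–x): lon ⌊0.87098/0.0833333⌋ = 10 → k; lat ⌊0.95680/0.0416667⌋ = 22 → w.
Extended square (30″×15″, digits 0–9): lon ⌊0.03765/0.00833333⌋ = 4; lat ⌊0.04013/0.00416667⌋ = 9.

OO46kw49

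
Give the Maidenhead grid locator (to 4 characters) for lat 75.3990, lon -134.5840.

Shift to the Maidenhead origin (180°W, 90°S): lon 45.42, lat 165.40.
Field (20°×10°, letters A–R): 45.42/20 → 2 → C, 165.40/10 → 16 → Q; chars CQ.
Square (2°×1°, digits 0–9): 5.42/2 → 2, 5.40/1 → 5; chars 25.

CQ25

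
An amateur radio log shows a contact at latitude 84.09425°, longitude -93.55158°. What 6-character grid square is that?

Shift to the Maidenhead origin (180°W, 90°S): lon 86.4484, lat 174.0942.
Field: 86.4484/20 → 4 → E, 174.0942/10 → 17 → R; chars ER.
Square: 6.4484/2 → 3, 4.0942/1 → 4; chars 34.
Subsquare: 0.4484/0.0833333 → 5 → f, 0.0942/0.0416667 → 2 → c; chars fc.

ER34fc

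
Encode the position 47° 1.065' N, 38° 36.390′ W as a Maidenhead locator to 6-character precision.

HN07qa

Add 180° to longitude and 90° to latitude: 141.3935, 137.0178.
Field: 141.3935/20 → 7 → H, 137.0178/10 → 13 → N; chars HN.
Square: 1.3935/2 → 0, 7.0178/1 → 7; chars 07.
Subsquare: 1.3935/0.0833333 → 16 → q, 0.0178/0.0416667 → 0 → a; chars qa.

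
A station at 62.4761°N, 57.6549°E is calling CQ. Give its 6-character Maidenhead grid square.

Add 180° to longitude and 90° to latitude: 237.6549, 152.4761.
Field: lon ⌊237.6549/20⌋ = 11 → L; lat ⌊152.4761/10⌋ = 15 → P.
Square: lon ⌊17.6549/2⌋ = 8; lat ⌊2.4761/1⌋ = 2.
Subsquare: lon ⌊1.6549/0.0833333⌋ = 19 → t; lat ⌊0.4761/0.0416667⌋ = 11 → l.

LP82tl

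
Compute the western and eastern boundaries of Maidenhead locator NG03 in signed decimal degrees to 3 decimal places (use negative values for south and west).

80.000, 82.000

Field N=13, G=6: +13·20° lon, +6·10° lat → SW at lon 80°, lat -30°.
Square 0, 3: +0·2° lon, +3·1° lat → SW at lon 80°, lat -27°.
Cell spans 2° lon × 1° lat.
west 80.000, east 82.000.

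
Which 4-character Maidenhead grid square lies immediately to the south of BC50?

BB59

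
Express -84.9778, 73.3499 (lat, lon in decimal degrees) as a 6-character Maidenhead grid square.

Offset from 180°W / 90°S: lon 253.3499°, lat 5.0222°.
Field: lon ⌊253.3499/20⌋ = 12 → M; lat ⌊5.0222/10⌋ = 0 → A.
Square: lon ⌊13.3499/2⌋ = 6; lat ⌊5.0222/1⌋ = 5.
Subsquare: lon ⌊1.3499/0.0833333⌋ = 16 → q; lat ⌊0.0222/0.0416667⌋ = 0 → a.

MA65qa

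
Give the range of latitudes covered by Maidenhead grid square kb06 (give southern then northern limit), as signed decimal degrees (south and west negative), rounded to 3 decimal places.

-74.000, -73.000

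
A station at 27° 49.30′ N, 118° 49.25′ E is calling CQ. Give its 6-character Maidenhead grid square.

OL97jt

Offset from 180°W / 90°S: lon 298.8208°, lat 117.8217°.
Field: 298.8208/20 → 14 → O, 117.8217/10 → 11 → L; chars OL.
Square: 18.8208/2 → 9, 7.8217/1 → 7; chars 97.
Subsquare: 0.8208/0.0833333 → 9 → j, 0.8217/0.0416667 → 19 → t; chars jt.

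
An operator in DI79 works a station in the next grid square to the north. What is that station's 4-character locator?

Latitude square 9; +1 → 10, wraps to 0, carry into field.
Latitude field I = 8; +1 → 9 = J.
The longitude characters are unchanged.

DJ70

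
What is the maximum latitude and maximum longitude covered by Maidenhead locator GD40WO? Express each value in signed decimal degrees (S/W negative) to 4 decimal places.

-59.3750, -50.0833

Field G=6, D=3: +6·20° lon, +3·10° lat → SW at lon -60°, lat -60°.
Square 4, 0: +4·2° lon, +0·1° lat → SW at lon -52°, lat -60°.
Subsquare w=22, o=14: +22·0.0833333° lon, +14·0.0416667° lat → SW at lon -50.1667°, lat -59.4167°.
Cell spans 0.0833333° lon × 0.0416667° lat. NE corner is SW corner plus one full cell.
latitude -59.3750, longitude -50.0833.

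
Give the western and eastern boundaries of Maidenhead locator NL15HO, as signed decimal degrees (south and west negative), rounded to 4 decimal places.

Field N=13, L=11: +13·20° lon, +11·10° lat → SW at lon 80°, lat 20°.
Square 1, 5: +1·2° lon, +5·1° lat → SW at lon 82°, lat 25°.
Subsquare h=7, o=14: +7·0.0833333° lon, +14·0.0416667° lat → SW at lon 82.5833°, lat 25.5833°.
Cell spans 0.0833333° lon × 0.0416667° lat.
west 82.5833, east 82.6667.

82.5833, 82.6667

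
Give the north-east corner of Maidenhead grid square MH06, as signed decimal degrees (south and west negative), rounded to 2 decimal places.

Field M=12, H=7: +12·20° lon, +7·10° lat → SW at lon 60°, lat -20°.
Square 0, 6: +0·2° lon, +6·1° lat → SW at lon 60°, lat -14°.
Cell spans 2° lon × 1° lat. NE corner is SW corner plus one full cell.
latitude -13.00, longitude 62.00.

-13.00, 62.00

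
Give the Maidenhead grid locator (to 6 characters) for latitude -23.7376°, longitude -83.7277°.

Add 180° to longitude and 90° to latitude: 96.2723, 66.2624.
Field: 96.2723/20 → 4 → E, 66.2624/10 → 6 → G; chars EG.
Square: 16.2723/2 → 8, 6.2624/1 → 6; chars 86.
Subsquare: 0.2723/0.0833333 → 3 → d, 0.2624/0.0416667 → 6 → g; chars dg.

EG86dg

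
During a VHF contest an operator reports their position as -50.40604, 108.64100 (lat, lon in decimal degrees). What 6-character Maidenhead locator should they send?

OD49ho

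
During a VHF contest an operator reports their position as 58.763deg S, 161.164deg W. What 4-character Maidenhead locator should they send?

Offset from 180°W / 90°S: lon 18.84°, lat 31.24°.
Field (20°×10°, letters A–R): lon ⌊18.84/20⌋ = 0 → A; lat ⌊31.24/10⌋ = 3 → D.
Square (2°×1°, digits 0–9): lon ⌊18.84/2⌋ = 9; lat ⌊1.24/1⌋ = 1.

AD91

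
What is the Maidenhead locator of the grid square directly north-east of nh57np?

Longitude subsquare n = 13; +1 → 14 = o.
Latitude subsquare p = 15; +1 → 16 = q.

NH57oq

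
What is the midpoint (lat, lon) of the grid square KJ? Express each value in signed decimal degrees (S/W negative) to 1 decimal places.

5.0, 30.0

Field K=10, J=9: +10·20° lon, +9·10° lat → SW at lon 20°, lat 0°.
Cell spans 20° lon × 10° lat. Centre is SW corner plus half of each.
latitude 5.0, longitude 30.0.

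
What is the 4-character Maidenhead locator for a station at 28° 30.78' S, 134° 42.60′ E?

PG71

Offset from 180°W / 90°S: lon 314.71°, lat 61.49°.
Field: lon ⌊314.71/20⌋ = 15 → P; lat ⌊61.49/10⌋ = 6 → G.
Square: lon ⌊14.71/2⌋ = 7; lat ⌊1.49/1⌋ = 1.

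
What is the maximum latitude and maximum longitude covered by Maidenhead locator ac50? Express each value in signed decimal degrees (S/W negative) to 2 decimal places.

-69.00, -168.00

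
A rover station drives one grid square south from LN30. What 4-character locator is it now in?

Latitude square 0; −1 → -1, wraps to 9, carry into field.
Latitude field N = 13; −1 → 12 = M.
The longitude characters are unchanged.

LM39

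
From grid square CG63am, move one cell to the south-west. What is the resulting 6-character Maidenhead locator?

CG53xl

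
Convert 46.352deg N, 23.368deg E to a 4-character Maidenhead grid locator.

KN16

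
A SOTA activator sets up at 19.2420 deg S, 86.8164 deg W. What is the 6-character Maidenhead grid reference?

EH60os

Shift to the Maidenhead origin (180°W, 90°S): lon 93.1836, lat 70.7580.
Field: lon ⌊93.1836/20⌋ = 4 → E; lat ⌊70.7580/10⌋ = 7 → H.
Square: lon ⌊13.1836/2⌋ = 6; lat ⌊0.7580/1⌋ = 0.
Subsquare: lon ⌊1.1836/0.0833333⌋ = 14 → o; lat ⌊0.7580/0.0416667⌋ = 18 → s.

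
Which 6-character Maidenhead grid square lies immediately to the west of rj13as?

Longitude subsquare a = 0; −1 → -1, wraps to 23 = x, carry into square.
Longitude square 1; −1 → 0.
The latitude characters are unchanged.

RJ03xs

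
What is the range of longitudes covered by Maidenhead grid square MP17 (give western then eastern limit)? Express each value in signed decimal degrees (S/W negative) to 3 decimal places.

62.000, 64.000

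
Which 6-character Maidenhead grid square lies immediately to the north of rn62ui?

RN62uj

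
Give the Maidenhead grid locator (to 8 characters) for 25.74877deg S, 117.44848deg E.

Shift to the Maidenhead origin (180°W, 90°S): lon 297.44848, lat 64.25123.
Field: 297.44848/20 → 14 → O, 64.25123/10 → 6 → G; chars OG.
Square: 17.44848/2 → 8, 4.25123/1 → 4; chars 84.
Subsquare: 1.44848/0.0833333 → 17 → r, 0.25123/0.0416667 → 6 → g; chars rg.
Extended square: 0.03181/0.00833333 → 3, 0.00123/0.00416667 → 0; chars 30.

OG84rg30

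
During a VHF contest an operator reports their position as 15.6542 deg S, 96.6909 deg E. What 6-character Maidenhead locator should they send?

NH84ii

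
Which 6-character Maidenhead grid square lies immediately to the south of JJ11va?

Latitude subsquare a = 0; −1 → -1, wraps to 23 = x, carry into square.
Latitude square 1; −1 → 0.
The longitude characters are unchanged.

JJ10vx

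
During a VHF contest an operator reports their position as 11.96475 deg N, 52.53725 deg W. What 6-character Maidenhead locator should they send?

GK31rx

Add 180° to longitude and 90° to latitude: 127.4627, 101.9647.
Field: 127.4627/20 → 6 → G, 101.9647/10 → 10 → K; chars GK.
Square: 7.4627/2 → 3, 1.9647/1 → 1; chars 31.
Subsquare: 1.4627/0.0833333 → 17 → r, 0.9647/0.0416667 → 23 → x; chars rx.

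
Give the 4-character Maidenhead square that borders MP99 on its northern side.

Latitude square 9; +1 → 10, wraps to 0, carry into field.
Latitude field P = 15; +1 → 16 = Q.
The longitude characters are unchanged.

MQ90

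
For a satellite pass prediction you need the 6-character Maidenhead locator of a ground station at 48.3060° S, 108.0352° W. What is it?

Add 180° to longitude and 90° to latitude: 71.9648, 41.6940.
Field: 71.9648/20 → 3 → D, 41.6940/10 → 4 → E; chars DE.
Square: 11.9648/2 → 5, 1.6940/1 → 1; chars 51.
Subsquare: 1.9648/0.0833333 → 23 → x, 0.6940/0.0416667 → 16 → q; chars xq.

DE51xq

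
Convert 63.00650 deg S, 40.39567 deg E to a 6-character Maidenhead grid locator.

LC06ex

Offset from 180°W / 90°S: lon 220.3957°, lat 26.9935°.
Field: lon ⌊220.3957/20⌋ = 11 → L; lat ⌊26.9935/10⌋ = 2 → C.
Square: lon ⌊0.3957/2⌋ = 0; lat ⌊6.9935/1⌋ = 6.
Subsquare: lon ⌊0.3957/0.0833333⌋ = 4 → e; lat ⌊0.9935/0.0416667⌋ = 23 → x.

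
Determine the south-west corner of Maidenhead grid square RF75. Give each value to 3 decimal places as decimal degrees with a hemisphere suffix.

Field R=17, F=5: +17·20° lon, +5·10° lat → SW at lon 160°, lat -40°.
Square 7, 5: +7·2° lon, +5·1° lat → SW at lon 174°, lat -35°.
latitude 35.000° S, longitude 174.000° E.

35.000° S, 174.000° E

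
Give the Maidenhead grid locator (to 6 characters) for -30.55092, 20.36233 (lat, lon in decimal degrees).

KF09ek

Shift to the Maidenhead origin (180°W, 90°S): lon 200.3623, lat 59.4491.
Field: 200.3623/20 → 10 → K, 59.4491/10 → 5 → F; chars KF.
Square: 0.3623/2 → 0, 9.4491/1 → 9; chars 09.
Subsquare: 0.3623/0.0833333 → 4 → e, 0.4491/0.0416667 → 10 → k; chars ek.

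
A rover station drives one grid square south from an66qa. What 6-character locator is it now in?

AN65qx

Latitude subsquare a = 0; −1 → -1, wraps to 23 = x, carry into square.
Latitude square 6; −1 → 5.
The longitude characters are unchanged.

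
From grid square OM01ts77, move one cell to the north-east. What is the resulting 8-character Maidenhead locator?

OM01ts88

Longitude extended square 7; +1 → 8.
Latitude extended square 7; +1 → 8.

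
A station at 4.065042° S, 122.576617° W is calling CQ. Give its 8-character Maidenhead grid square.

CI85rw04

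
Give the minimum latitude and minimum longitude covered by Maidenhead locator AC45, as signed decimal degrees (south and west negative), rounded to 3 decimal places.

Field A=0, C=2: +0·20° lon, +2·10° lat → SW at lon -180°, lat -70°.
Square 4, 5: +4·2° lon, +5·1° lat → SW at lon -172°, lat -65°.
latitude -65.000, longitude -172.000.

-65.000, -172.000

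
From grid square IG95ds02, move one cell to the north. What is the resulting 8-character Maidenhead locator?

IG95ds03

Latitude extended square 2; +1 → 3.
The longitude characters are unchanged.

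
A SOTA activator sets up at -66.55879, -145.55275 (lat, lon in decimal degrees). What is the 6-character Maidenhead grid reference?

Shift to the Maidenhead origin (180°W, 90°S): lon 34.4472, lat 23.4412.
Field: lon ⌊34.4472/20⌋ = 1 → B; lat ⌊23.4412/10⌋ = 2 → C.
Square: lon ⌊14.4472/2⌋ = 7; lat ⌊3.4412/1⌋ = 3.
Subsquare: lon ⌊0.4472/0.0833333⌋ = 5 → f; lat ⌊0.4412/0.0416667⌋ = 10 → k.

BC73fk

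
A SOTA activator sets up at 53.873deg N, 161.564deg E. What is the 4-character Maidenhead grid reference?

RO03

Shift to the Maidenhead origin (180°W, 90°S): lon 341.56, lat 143.87.
Field: 341.56/20 → 17 → R, 143.87/10 → 14 → O; chars RO.
Square: 1.56/2 → 0, 3.87/1 → 3; chars 03.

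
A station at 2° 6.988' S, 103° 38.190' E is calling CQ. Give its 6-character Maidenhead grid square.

OI17tv

Offset from 180°W / 90°S: lon 283.6365°, lat 87.8835°.
Field: lon ⌊283.6365/20⌋ = 14 → O; lat ⌊87.8835/10⌋ = 8 → I.
Square: lon ⌊3.6365/2⌋ = 1; lat ⌊7.8835/1⌋ = 7.
Subsquare: lon ⌊1.6365/0.0833333⌋ = 19 → t; lat ⌊0.8835/0.0416667⌋ = 21 → v.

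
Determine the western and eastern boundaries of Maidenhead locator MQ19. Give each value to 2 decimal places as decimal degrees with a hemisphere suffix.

62.00° E, 64.00° E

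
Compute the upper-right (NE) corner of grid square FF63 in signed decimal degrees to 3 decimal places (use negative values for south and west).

Field F=5, F=5: +5·20° lon, +5·10° lat → SW at lon -80°, lat -40°.
Square 6, 3: +6·2° lon, +3·1° lat → SW at lon -68°, lat -37°.
Cell spans 2° lon × 1° lat. NE corner is SW corner plus one full cell.
latitude -36.000, longitude -66.000.

-36.000, -66.000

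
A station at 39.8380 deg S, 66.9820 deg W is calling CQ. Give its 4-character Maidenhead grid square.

FF60

Add 180° to longitude and 90° to latitude: 113.02, 50.16.
Field: 113.02/20 → 5 → F, 50.16/10 → 5 → F; chars FF.
Square: 13.02/2 → 6, 0.16/1 → 0; chars 60.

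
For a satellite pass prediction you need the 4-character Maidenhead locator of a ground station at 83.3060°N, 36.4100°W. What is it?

HR13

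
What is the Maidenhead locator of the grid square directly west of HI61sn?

HI61rn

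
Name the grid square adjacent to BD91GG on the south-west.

BD91ff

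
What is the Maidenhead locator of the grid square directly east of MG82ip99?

MG82jp09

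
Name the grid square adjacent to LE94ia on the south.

LE93ix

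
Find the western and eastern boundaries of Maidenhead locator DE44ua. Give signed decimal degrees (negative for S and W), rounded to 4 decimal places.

Field D=3, E=4: +3·20° lon, +4·10° lat → SW at lon -120°, lat -50°.
Square 4, 4: +4·2° lon, +4·1° lat → SW at lon -112°, lat -46°.
Subsquare u=20, a=0: +20·0.0833333° lon, +0·0.0416667° lat → SW at lon -110.333°, lat -46°.
Cell spans 0.0833333° lon × 0.0416667° lat.
west -110.3333, east -110.2500.

-110.3333, -110.2500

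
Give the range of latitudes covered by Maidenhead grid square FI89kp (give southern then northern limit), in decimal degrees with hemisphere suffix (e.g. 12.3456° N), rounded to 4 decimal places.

Field F=5, I=8: +5·20° lon, +8·10° lat → SW at lon -80°, lat -10°.
Square 8, 9: +8·2° lon, +9·1° lat → SW at lon -64°, lat -1°.
Subsquare k=10, p=15: +10·0.0833333° lon, +15·0.0416667° lat → SW at lon -63.1667°, lat -0.375°.
Cell spans 0.0833333° lon × 0.0416667° lat.
south 0.3750° S, north 0.3333° S.

0.3750° S, 0.3333° S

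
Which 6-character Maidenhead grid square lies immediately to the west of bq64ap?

Longitude subsquare a = 0; −1 → -1, wraps to 23 = x, carry into square.
Longitude square 6; −1 → 5.
The latitude characters are unchanged.

BQ54xp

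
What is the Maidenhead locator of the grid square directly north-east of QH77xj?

QH87ak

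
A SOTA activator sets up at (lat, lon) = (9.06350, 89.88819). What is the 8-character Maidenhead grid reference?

NJ49wb65

Add 180° to longitude and 90° to latitude: 269.88819, 99.06350.
Field (20°×10°, letters A–R): lon ⌊269.88819/20⌋ = 13 → N; lat ⌊99.06350/10⌋ = 9 → J.
Square (2°×1°, digits 0–9): lon ⌊9.88819/2⌋ = 4; lat ⌊9.06350/1⌋ = 9.
Subsquare (5′×2.5′, letters a–x): lon ⌊1.88819/0.0833333⌋ = 22 → w; lat ⌊0.06350/0.0416667⌋ = 1 → b.
Extended square (30″×15″, digits 0–9): lon ⌊0.05486/0.00833333⌋ = 6; lat ⌊0.02183/0.00416667⌋ = 5.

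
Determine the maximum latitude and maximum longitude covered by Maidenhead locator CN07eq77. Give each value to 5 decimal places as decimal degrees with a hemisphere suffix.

Field C=2, N=13: +2·20° lon, +13·10° lat → SW at lon -140°, lat 40°.
Square 0, 7: +0·2° lon, +7·1° lat → SW at lon -140°, lat 47°.
Subsquare e=4, q=16: +4·0.0833333° lon, +16·0.0416667° lat → SW at lon -139.667°, lat 47.6667°.
Extended square 7, 7: +7·0.00833333° lon, +7·0.00416667° lat → SW at lon -139.608°, lat 47.6958°.
Cell spans 0.00833333° lon × 0.00416667° lat. NE corner is SW corner plus one full cell.
latitude 47.70000° N, longitude 139.60000° W.

47.70000° N, 139.60000° W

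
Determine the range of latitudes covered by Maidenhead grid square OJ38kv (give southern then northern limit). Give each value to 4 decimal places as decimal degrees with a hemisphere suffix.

8.8750° N, 8.9167° N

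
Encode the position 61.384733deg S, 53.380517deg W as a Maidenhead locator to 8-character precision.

GC38ho47

Add 180° to longitude and 90° to latitude: 126.61948, 28.61527.
Field: lon ⌊126.61948/20⌋ = 6 → G; lat ⌊28.61527/10⌋ = 2 → C.
Square: lon ⌊6.61948/2⌋ = 3; lat ⌊8.61527/1⌋ = 8.
Subsquare: lon ⌊0.61948/0.0833333⌋ = 7 → h; lat ⌊0.61527/0.0416667⌋ = 14 → o.
Extended square: lon ⌊0.03615/0.00833333⌋ = 4; lat ⌊0.03193/0.00416667⌋ = 7.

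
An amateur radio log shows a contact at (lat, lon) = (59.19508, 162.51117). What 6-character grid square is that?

Add 180° to longitude and 90° to latitude: 342.5112, 149.1951.
Field (20°×10°, letters A–R): lon ⌊342.5112/20⌋ = 17 → R; lat ⌊149.1951/10⌋ = 14 → O.
Square (2°×1°, digits 0–9): lon ⌊2.5112/2⌋ = 1; lat ⌊9.1951/1⌋ = 9.
Subsquare (5′×2.5′, letters a–x): lon ⌊0.5112/0.0833333⌋ = 6 → g; lat ⌊0.1951/0.0416667⌋ = 4 → e.

RO19ge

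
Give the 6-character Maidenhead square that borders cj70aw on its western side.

Longitude subsquare a = 0; −1 → -1, wraps to 23 = x, carry into square.
Longitude square 7; −1 → 6.
The latitude characters are unchanged.

CJ60xw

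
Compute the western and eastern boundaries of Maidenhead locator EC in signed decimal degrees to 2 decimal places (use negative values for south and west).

Field E=4, C=2: +4·20° lon, +2·10° lat → SW at lon -100°, lat -70°.
Cell spans 20° lon × 10° lat.
west -100.00, east -80.00.

-100.00, -80.00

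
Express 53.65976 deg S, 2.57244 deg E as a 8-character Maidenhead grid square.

JD16gi81

Offset from 180°W / 90°S: lon 182.57244°, lat 36.34024°.
Field: 182.57244/20 → 9 → J, 36.34024/10 → 3 → D; chars JD.
Square: 2.57244/2 → 1, 6.34024/1 → 6; chars 16.
Subsquare: 0.57244/0.0833333 → 6 → g, 0.34024/0.0416667 → 8 → i; chars gi.
Extended square: 0.07244/0.00833333 → 8, 0.00691/0.00416667 → 1; chars 81.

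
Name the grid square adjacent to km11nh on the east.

Longitude subsquare n = 13; +1 → 14 = o.
The latitude characters are unchanged.

KM11oh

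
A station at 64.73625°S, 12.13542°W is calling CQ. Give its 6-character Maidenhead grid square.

IC35wg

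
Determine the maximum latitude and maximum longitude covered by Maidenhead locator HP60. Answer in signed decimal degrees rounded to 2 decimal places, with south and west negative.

61.00, -26.00

Field H=7, P=15: +7·20° lon, +15·10° lat → SW at lon -40°, lat 60°.
Square 6, 0: +6·2° lon, +0·1° lat → SW at lon -28°, lat 60°.
Cell spans 2° lon × 1° lat. NE corner is SW corner plus one full cell.
latitude 61.00, longitude -26.00.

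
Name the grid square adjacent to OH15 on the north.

Latitude square 5; +1 → 6.
The longitude characters are unchanged.

OH16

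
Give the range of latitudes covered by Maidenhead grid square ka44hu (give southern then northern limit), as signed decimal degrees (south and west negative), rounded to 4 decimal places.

Field K=10, A=0: +10·20° lon, +0·10° lat → SW at lon 20°, lat -90°.
Square 4, 4: +4·2° lon, +4·1° lat → SW at lon 28°, lat -86°.
Subsquare h=7, u=20: +7·0.0833333° lon, +20·0.0416667° lat → SW at lon 28.5833°, lat -85.1667°.
Cell spans 0.0833333° lon × 0.0416667° lat.
south -85.1667, north -85.1250.

-85.1667, -85.1250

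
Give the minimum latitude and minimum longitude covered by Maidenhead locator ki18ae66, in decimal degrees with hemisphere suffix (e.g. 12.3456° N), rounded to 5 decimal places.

Field K=10, I=8: +10·20° lon, +8·10° lat → SW at lon 20°, lat -10°.
Square 1, 8: +1·2° lon, +8·1° lat → SW at lon 22°, lat -2°.
Subsquare a=0, e=4: +0·0.0833333° lon, +4·0.0416667° lat → SW at lon 22°, lat -1.83333°.
Extended square 6, 6: +6·0.00833333° lon, +6·0.00416667° lat → SW at lon 22.05°, lat -1.80833°.
latitude 1.80833° S, longitude 22.05000° E.

1.80833° S, 22.05000° E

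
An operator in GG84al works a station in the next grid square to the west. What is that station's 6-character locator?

GG74xl

Longitude subsquare a = 0; −1 → -1, wraps to 23 = x, carry into square.
Longitude square 8; −1 → 7.
The latitude characters are unchanged.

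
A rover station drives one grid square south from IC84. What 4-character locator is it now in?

IC83

Latitude square 4; −1 → 3.
The longitude characters are unchanged.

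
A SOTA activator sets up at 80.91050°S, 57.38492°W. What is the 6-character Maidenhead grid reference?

Offset from 180°W / 90°S: lon 122.6151°, lat 9.0895°.
Field: lon ⌊122.6151/20⌋ = 6 → G; lat ⌊9.0895/10⌋ = 0 → A.
Square: lon ⌊2.6151/2⌋ = 1; lat ⌊9.0895/1⌋ = 9.
Subsquare: lon ⌊0.6151/0.0833333⌋ = 7 → h; lat ⌊0.0895/0.0416667⌋ = 2 → c.

GA19hc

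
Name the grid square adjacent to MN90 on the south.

Latitude square 0; −1 → -1, wraps to 9, carry into field.
Latitude field N = 13; −1 → 12 = M.
The longitude characters are unchanged.

MM99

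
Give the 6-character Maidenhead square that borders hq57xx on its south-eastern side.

Longitude subsquare x = 23; +1 → 24, wraps to 0 = a, carry into square.
Longitude square 5; +1 → 6.
Latitude subsquare x = 23; −1 → 22 = w.

HQ67aw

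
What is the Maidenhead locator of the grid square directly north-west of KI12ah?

Longitude subsquare a = 0; −1 → -1, wraps to 23 = x, carry into square.
Longitude square 1; −1 → 0.
Latitude subsquare h = 7; +1 → 8 = i.

KI02xi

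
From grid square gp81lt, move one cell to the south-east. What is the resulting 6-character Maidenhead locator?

Longitude subsquare l = 11; +1 → 12 = m.
Latitude subsquare t = 19; −1 → 18 = s.

GP81ms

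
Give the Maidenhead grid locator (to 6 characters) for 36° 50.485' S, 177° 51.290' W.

AF13bd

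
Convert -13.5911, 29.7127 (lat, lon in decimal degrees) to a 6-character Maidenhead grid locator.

KH46uj

Shift to the Maidenhead origin (180°W, 90°S): lon 209.7127, lat 76.4089.
Field: 209.7127/20 → 10 → K, 76.4089/10 → 7 → H; chars KH.
Square: 9.7127/2 → 4, 6.4089/1 → 6; chars 46.
Subsquare: 1.7127/0.0833333 → 20 → u, 0.4089/0.0416667 → 9 → j; chars uj.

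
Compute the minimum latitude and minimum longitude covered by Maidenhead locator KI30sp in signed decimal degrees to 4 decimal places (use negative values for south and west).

-9.3750, 27.5000

Field K=10, I=8: +10·20° lon, +8·10° lat → SW at lon 20°, lat -10°.
Square 3, 0: +3·2° lon, +0·1° lat → SW at lon 26°, lat -10°.
Subsquare s=18, p=15: +18·0.0833333° lon, +15·0.0416667° lat → SW at lon 27.5°, lat -9.375°.
latitude -9.3750, longitude 27.5000.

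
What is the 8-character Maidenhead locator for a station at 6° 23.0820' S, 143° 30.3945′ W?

BI83fo97

Shift to the Maidenhead origin (180°W, 90°S): lon 36.49343, lat 83.61530.
Field (20°×10°, letters A–R): 36.49343/20 → 1 → B, 83.61530/10 → 8 → I; chars BI.
Square (2°×1°, digits 0–9): 16.49343/2 → 8, 3.61530/1 → 3; chars 83.
Subsquare (5′×2.5′, letters a–x): 0.49343/0.0833333 → 5 → f, 0.61530/0.0416667 → 14 → o; chars fo.
Extended square (30″×15″, digits 0–9): 0.07676/0.00833333 → 9, 0.03197/0.00416667 → 7; chars 97.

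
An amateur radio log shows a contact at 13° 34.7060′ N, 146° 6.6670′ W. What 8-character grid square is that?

Shift to the Maidenhead origin (180°W, 90°S): lon 33.88888, lat 103.57843.
Field (20°×10°, letters A–R): 33.88888/20 → 1 → B, 103.57843/10 → 10 → K; chars BK.
Square (2°×1°, digits 0–9): 13.88888/2 → 6, 3.57843/1 → 3; chars 63.
Subsquare (5′×2.5′, letters a–x): 1.88888/0.0833333 → 22 → w, 0.57843/0.0416667 → 13 → n; chars wn.
Extended square (30″×15″, digits 0–9): 0.05555/0.00833333 → 6, 0.03677/0.00416667 → 8; chars 68.

BK63wn68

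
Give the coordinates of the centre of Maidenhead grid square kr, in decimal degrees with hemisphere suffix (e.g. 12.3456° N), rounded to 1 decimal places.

Field K=10, R=17: +10·20° lon, +17·10° lat → SW at lon 20°, lat 80°.
Cell spans 20° lon × 10° lat. Centre is SW corner plus half of each.
latitude 85.0° N, longitude 30.0° E.

85.0° N, 30.0° E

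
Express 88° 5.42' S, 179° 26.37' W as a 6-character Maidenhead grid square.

AA01gv

Shift to the Maidenhead origin (180°W, 90°S): lon 0.5605, lat 1.9097.
Field (20°×10°, letters A–R): lon ⌊0.5605/20⌋ = 0 → A; lat ⌊1.9097/10⌋ = 0 → A.
Square (2°×1°, digits 0–9): lon ⌊0.5605/2⌋ = 0; lat ⌊1.9097/1⌋ = 1.
Subsquare (5′×2.5′, letters a–x): lon ⌊0.5605/0.0833333⌋ = 6 → g; lat ⌊0.9097/0.0416667⌋ = 21 → v.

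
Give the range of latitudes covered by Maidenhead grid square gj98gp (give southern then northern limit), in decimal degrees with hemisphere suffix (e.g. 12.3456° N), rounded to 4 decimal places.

8.6250° N, 8.6667° N

Field G=6, J=9: +6·20° lon, +9·10° lat → SW at lon -60°, lat 0°.
Square 9, 8: +9·2° lon, +8·1° lat → SW at lon -42°, lat 8°.
Subsquare g=6, p=15: +6·0.0833333° lon, +15·0.0416667° lat → SW at lon -41.5°, lat 8.625°.
Cell spans 0.0833333° lon × 0.0416667° lat.
south 8.6250° N, north 8.6667° N.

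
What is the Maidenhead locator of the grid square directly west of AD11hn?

Longitude subsquare h = 7; −1 → 6 = g.
The latitude characters are unchanged.

AD11gn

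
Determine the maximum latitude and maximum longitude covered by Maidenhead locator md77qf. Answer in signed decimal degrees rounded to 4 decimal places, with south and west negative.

-52.7500, 75.4167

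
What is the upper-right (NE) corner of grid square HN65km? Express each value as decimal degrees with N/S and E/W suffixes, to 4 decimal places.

45.5417° N, 27.0833° W

Field H=7, N=13: +7·20° lon, +13·10° lat → SW at lon -40°, lat 40°.
Square 6, 5: +6·2° lon, +5·1° lat → SW at lon -28°, lat 45°.
Subsquare k=10, m=12: +10·0.0833333° lon, +12·0.0416667° lat → SW at lon -27.1667°, lat 45.5°.
Cell spans 0.0833333° lon × 0.0416667° lat. NE corner is SW corner plus one full cell.
latitude 45.5417° N, longitude 27.0833° W.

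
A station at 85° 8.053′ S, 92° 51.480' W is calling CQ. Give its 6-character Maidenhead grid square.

EA34nu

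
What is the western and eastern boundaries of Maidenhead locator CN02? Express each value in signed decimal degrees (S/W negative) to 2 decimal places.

-140.00, -138.00

Field C=2, N=13: +2·20° lon, +13·10° lat → SW at lon -140°, lat 40°.
Square 0, 2: +0·2° lon, +2·1° lat → SW at lon -140°, lat 42°.
Cell spans 2° lon × 1° lat.
west -140.00, east -138.00.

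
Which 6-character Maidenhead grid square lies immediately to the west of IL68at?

IL58xt

Longitude subsquare a = 0; −1 → -1, wraps to 23 = x, carry into square.
Longitude square 6; −1 → 5.
The latitude characters are unchanged.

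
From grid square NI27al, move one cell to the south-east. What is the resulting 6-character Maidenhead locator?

Longitude subsquare a = 0; +1 → 1 = b.
Latitude subsquare l = 11; −1 → 10 = k.

NI27bk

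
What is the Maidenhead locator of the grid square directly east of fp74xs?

FP84as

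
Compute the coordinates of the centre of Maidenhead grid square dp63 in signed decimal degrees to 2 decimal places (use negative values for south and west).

Field D=3, P=15: +3·20° lon, +15·10° lat → SW at lon -120°, lat 60°.
Square 6, 3: +6·2° lon, +3·1° lat → SW at lon -108°, lat 63°.
Cell spans 2° lon × 1° lat. Centre is SW corner plus half of each.
latitude 63.50, longitude -107.00.

63.50, -107.00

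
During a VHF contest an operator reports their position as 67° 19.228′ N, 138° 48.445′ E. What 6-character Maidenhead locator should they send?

PP97jh

Add 180° to longitude and 90° to latitude: 318.8074, 157.3205.
Field: 318.8074/20 → 15 → P, 157.3205/10 → 15 → P; chars PP.
Square: 18.8074/2 → 9, 7.3205/1 → 7; chars 97.
Subsquare: 0.8074/0.0833333 → 9 → j, 0.3205/0.0416667 → 7 → h; chars jh.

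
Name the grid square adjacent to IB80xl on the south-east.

IB90ak

Longitude subsquare x = 23; +1 → 24, wraps to 0 = a, carry into square.
Longitude square 8; +1 → 9.
Latitude subsquare l = 11; −1 → 10 = k.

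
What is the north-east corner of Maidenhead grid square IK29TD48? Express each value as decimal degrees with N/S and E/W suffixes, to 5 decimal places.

19.16250° N, 14.37500° W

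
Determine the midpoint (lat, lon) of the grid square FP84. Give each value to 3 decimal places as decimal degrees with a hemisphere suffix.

64.500° N, 63.000° W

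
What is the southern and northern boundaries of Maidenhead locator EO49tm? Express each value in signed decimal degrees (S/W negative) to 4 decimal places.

59.5000, 59.5417

Field E=4, O=14: +4·20° lon, +14·10° lat → SW at lon -100°, lat 50°.
Square 4, 9: +4·2° lon, +9·1° lat → SW at lon -92°, lat 59°.
Subsquare t=19, m=12: +19·0.0833333° lon, +12·0.0416667° lat → SW at lon -90.4167°, lat 59.5°.
Cell spans 0.0833333° lon × 0.0416667° lat.
south 59.5000, north 59.5417.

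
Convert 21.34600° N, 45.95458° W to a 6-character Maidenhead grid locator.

Offset from 180°W / 90°S: lon 134.0454°, lat 111.3460°.
Field: lon ⌊134.0454/20⌋ = 6 → G; lat ⌊111.3460/10⌋ = 11 → L.
Square: lon ⌊14.0454/2⌋ = 7; lat ⌊1.3460/1⌋ = 1.
Subsquare: lon ⌊0.0454/0.0833333⌋ = 0 → a; lat ⌊0.3460/0.0416667⌋ = 8 → i.

GL71ai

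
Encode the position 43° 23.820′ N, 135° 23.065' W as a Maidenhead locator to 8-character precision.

Offset from 180°W / 90°S: lon 44.61558°, lat 133.39700°.
Field: 44.61558/20 → 2 → C, 133.39700/10 → 13 → N; chars CN.
Square: 4.61558/2 → 2, 3.39700/1 → 3; chars 23.
Subsquare: 0.61558/0.0833333 → 7 → h, 0.39700/0.0416667 → 9 → j; chars hj.
Extended square: 0.03225/0.00833333 → 3, 0.02200/0.00416667 → 5; chars 35.

CN23hj35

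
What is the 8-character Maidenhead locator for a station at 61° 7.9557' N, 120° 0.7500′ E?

Shift to the Maidenhead origin (180°W, 90°S): lon 300.01250, lat 151.13260.
Field (20°×10°, letters A–R): lon ⌊300.01250/20⌋ = 15 → P; lat ⌊151.13260/10⌋ = 15 → P.
Square (2°×1°, digits 0–9): lon ⌊0.01250/2⌋ = 0; lat ⌊1.13260/1⌋ = 1.
Subsquare (5′×2.5′, letters a–x): lon ⌊0.01250/0.0833333⌋ = 0 → a; lat ⌊0.13260/0.0416667⌋ = 3 → d.
Extended square (30″×15″, digits 0–9): lon ⌊0.01250/0.00833333⌋ = 1; lat ⌊0.00760/0.00416667⌋ = 1.

PP01ad11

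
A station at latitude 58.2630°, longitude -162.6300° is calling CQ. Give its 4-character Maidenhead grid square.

AO88

Add 180° to longitude and 90° to latitude: 17.37, 148.26.
Field: 17.37/20 → 0 → A, 148.26/10 → 14 → O; chars AO.
Square: 17.37/2 → 8, 8.26/1 → 8; chars 88.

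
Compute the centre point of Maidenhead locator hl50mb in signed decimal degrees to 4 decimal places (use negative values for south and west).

20.0625, -28.9583

Field H=7, L=11: +7·20° lon, +11·10° lat → SW at lon -40°, lat 20°.
Square 5, 0: +5·2° lon, +0·1° lat → SW at lon -30°, lat 20°.
Subsquare m=12, b=1: +12·0.0833333° lon, +1·0.0416667° lat → SW at lon -29°, lat 20.0417°.
Cell spans 0.0833333° lon × 0.0416667° lat. Centre is SW corner plus half of each.
latitude 20.0625, longitude -28.9583.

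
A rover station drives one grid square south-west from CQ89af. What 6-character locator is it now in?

Longitude subsquare a = 0; −1 → -1, wraps to 23 = x, carry into square.
Longitude square 8; −1 → 7.
Latitude subsquare f = 5; −1 → 4 = e.

CQ79xe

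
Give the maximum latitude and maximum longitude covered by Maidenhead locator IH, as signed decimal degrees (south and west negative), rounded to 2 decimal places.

Field I=8, H=7: +8·20° lon, +7·10° lat → SW at lon -20°, lat -20°.
Cell spans 20° lon × 10° lat. NE corner is SW corner plus one full cell.
latitude -10.00, longitude 0.00.

-10.00, 0.00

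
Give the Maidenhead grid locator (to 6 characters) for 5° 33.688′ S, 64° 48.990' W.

Offset from 180°W / 90°S: lon 115.1835°, lat 84.4385°.
Field (20°×10°, letters A–R): lon ⌊115.1835/20⌋ = 5 → F; lat ⌊84.4385/10⌋ = 8 → I.
Square (2°×1°, digits 0–9): lon ⌊15.1835/2⌋ = 7; lat ⌊4.4385/1⌋ = 4.
Subsquare (5′×2.5′, letters a–x): lon ⌊1.1835/0.0833333⌋ = 14 → o; lat ⌊0.4385/0.0416667⌋ = 10 → k.

FI74ok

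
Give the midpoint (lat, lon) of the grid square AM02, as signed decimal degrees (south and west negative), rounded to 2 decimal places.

32.50, -179.00

Field A=0, M=12: +0·20° lon, +12·10° lat → SW at lon -180°, lat 30°.
Square 0, 2: +0·2° lon, +2·1° lat → SW at lon -180°, lat 32°.
Cell spans 2° lon × 1° lat. Centre is SW corner plus half of each.
latitude 32.50, longitude -179.00.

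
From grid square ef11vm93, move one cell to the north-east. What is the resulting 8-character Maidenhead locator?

Longitude extended square 9; +1 → 10, wraps to 0, carry into subsquare.
Longitude subsquare v = 21; +1 → 22 = w.
Latitude extended square 3; +1 → 4.

EF11wm04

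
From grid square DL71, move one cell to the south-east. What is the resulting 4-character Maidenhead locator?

Longitude square 7; +1 → 8.
Latitude square 1; −1 → 0.

DL80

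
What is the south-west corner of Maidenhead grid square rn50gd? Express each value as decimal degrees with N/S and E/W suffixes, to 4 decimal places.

40.1250° N, 170.5000° E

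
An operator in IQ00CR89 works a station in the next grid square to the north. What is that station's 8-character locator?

IQ00cs80

Latitude extended square 9; +1 → 10, wraps to 0, carry into subsquare.
Latitude subsquare r = 17; +1 → 18 = s.
The longitude characters are unchanged.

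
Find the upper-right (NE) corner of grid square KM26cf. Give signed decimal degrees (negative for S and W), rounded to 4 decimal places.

36.2500, 24.2500

Field K=10, M=12: +10·20° lon, +12·10° lat → SW at lon 20°, lat 30°.
Square 2, 6: +2·2° lon, +6·1° lat → SW at lon 24°, lat 36°.
Subsquare c=2, f=5: +2·0.0833333° lon, +5·0.0416667° lat → SW at lon 24.1667°, lat 36.2083°.
Cell spans 0.0833333° lon × 0.0416667° lat. NE corner is SW corner plus one full cell.
latitude 36.2500, longitude 24.2500.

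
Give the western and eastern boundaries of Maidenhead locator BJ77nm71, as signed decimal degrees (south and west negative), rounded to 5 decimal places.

Field B=1, J=9: +1·20° lon, +9·10° lat → SW at lon -160°, lat 0°.
Square 7, 7: +7·2° lon, +7·1° lat → SW at lon -146°, lat 7°.
Subsquare n=13, m=12: +13·0.0833333° lon, +12·0.0416667° lat → SW at lon -144.917°, lat 7.5°.
Extended square 7, 1: +7·0.00833333° lon, +1·0.00416667° lat → SW at lon -144.858°, lat 7.50417°.
Cell spans 0.00833333° lon × 0.00416667° lat.
west -144.85833, east -144.85000.

-144.85833, -144.85000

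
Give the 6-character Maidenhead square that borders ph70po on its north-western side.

PH70op

Longitude subsquare p = 15; −1 → 14 = o.
Latitude subsquare o = 14; +1 → 15 = p.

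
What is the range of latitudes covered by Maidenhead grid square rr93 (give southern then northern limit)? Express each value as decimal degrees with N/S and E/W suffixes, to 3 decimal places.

Field R=17, R=17: +17·20° lon, +17·10° lat → SW at lon 160°, lat 80°.
Square 9, 3: +9·2° lon, +3·1° lat → SW at lon 178°, lat 83°.
Cell spans 2° lon × 1° lat.
south 83.000° N, north 84.000° N.

83.000° N, 84.000° N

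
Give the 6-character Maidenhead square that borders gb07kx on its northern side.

Latitude subsquare x = 23; +1 → 24, wraps to 0 = a, carry into square.
Latitude square 7; +1 → 8.
The longitude characters are unchanged.

GB08ka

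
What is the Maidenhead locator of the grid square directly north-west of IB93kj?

IB93jk

Longitude subsquare k = 10; −1 → 9 = j.
Latitude subsquare j = 9; +1 → 10 = k.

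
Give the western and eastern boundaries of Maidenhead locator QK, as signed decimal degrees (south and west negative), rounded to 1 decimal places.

140.0, 160.0

Field Q=16, K=10: +16·20° lon, +10·10° lat → SW at lon 140°, lat 10°.
Cell spans 20° lon × 10° lat.
west 140.0, east 160.0.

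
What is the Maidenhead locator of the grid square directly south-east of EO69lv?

Longitude subsquare l = 11; +1 → 12 = m.
Latitude subsquare v = 21; −1 → 20 = u.

EO69mu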